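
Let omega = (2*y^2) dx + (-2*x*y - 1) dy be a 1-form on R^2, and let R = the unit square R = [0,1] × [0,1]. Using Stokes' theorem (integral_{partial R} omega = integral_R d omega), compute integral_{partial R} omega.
integral_(partial R) omega = -3

Stokes: integral_partial_R omega = integral_R d omega with d omega = (∂Q/∂x - ∂P/∂y) dx ∧ dy.
  ∂Q/∂x = -2*y
  ∂P/∂y = 4*y
  integrand = ∂Q/∂x - ∂P/∂y = -6*y.
Integrating over R: integral_0^1 integral_0^1 (-6*y) dx dy = -3.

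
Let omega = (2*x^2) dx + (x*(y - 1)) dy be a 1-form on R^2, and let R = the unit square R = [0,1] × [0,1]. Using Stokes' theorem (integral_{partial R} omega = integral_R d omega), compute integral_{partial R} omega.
integral_(partial R) omega = -1/2

Stokes: integral_partial_R omega = integral_R d omega with d omega = (∂Q/∂x - ∂P/∂y) dx ∧ dy.
  ∂Q/∂x = y - 1
  ∂P/∂y = 0
  integrand = ∂Q/∂x - ∂P/∂y = y - 1.
Integrating over R: integral_0^1 integral_0^1 (y - 1) dx dy = -1/2.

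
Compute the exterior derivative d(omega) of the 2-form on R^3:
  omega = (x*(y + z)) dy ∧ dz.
d(omega) = (y + z) dx ∧ dy ∧ dz

For a 2-form omega = sum_{i<j} g_{ij} dx_i ∧ dx_j, the exterior derivative is
  d(omega) = sum_{i<j} d(g_{ij}) ∧ dx_i ∧ dx_j = sum_{i<j, k} (∂g_{ij}/∂x_k) dx_k ∧ dx_i ∧ dx_j.
Expand each term, using dx_k ∧ dx_i ∧ dx_j = sgn(permutation) dx_{(a)} ∧ dx_{(b)} ∧ dx_{(c)} with (a < b < c) sorted:
  d(x*(y + z)) includes (∂/∂x)(x*(y + z)) dx = (y + z) dx, which multiplied by dy ∧ dz gives (y + z) dx ∧ dy ∧ dz
Collecting like 3-forms: d(omega) = (y + z) dx ∧ dy ∧ dz.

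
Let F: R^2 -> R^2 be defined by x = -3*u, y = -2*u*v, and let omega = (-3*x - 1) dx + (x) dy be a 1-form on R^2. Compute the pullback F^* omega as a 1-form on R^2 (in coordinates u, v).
F^* omega = (6*u*v - 27*u + 3) du + (6*u^2) dv

Using F^*(f dg) = (f ∘ F) d(g ∘ F), substitute each coordinate x_i by F_i(u, v) in f_i, and replace dx_i by d F_i = (∂F_i/∂u) du + (∂F_i/∂v) dv.
  For the x component: f_1(F) = 9*u - 1; d F_1 = (-3) du + (0) dv
  For the y component: f_2(F) = -3*u; d F_2 = (-2*v) du + (-2*u) dv
Combining and collecting du, dv coefficients:
  coeff of du: 6*u*v - 27*u + 3
  coeff of dv: 6*u^2
F^* omega = (6*u*v - 27*u + 3) du + (6*u^2) dv.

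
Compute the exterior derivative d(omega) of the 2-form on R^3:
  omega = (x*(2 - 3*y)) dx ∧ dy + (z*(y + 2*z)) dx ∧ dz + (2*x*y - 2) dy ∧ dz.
d(omega) = (2*y - z) dx ∧ dy ∧ dz

For a 2-form omega = sum_{i<j} g_{ij} dx_i ∧ dx_j, the exterior derivative is
  d(omega) = sum_{i<j} d(g_{ij}) ∧ dx_i ∧ dx_j = sum_{i<j, k} (∂g_{ij}/∂x_k) dx_k ∧ dx_i ∧ dx_j.
Expand each term, using dx_k ∧ dx_i ∧ dx_j = sgn(permutation) dx_{(a)} ∧ dx_{(b)} ∧ dx_{(c)} with (a < b < c) sorted:
  d(z*(y + 2*z)) includes (∂/∂y)(z*(y + 2*z)) dy = (z) dy, which multiplied by dx ∧ dz gives (-z) dx ∧ dy ∧ dz
  d(2*x*y - 2) includes (∂/∂x)(2*x*y - 2) dx = (2*y) dx, which multiplied by dy ∧ dz gives (2*y) dx ∧ dy ∧ dz
Collecting like 3-forms: d(omega) = (2*y - z) dx ∧ dy ∧ dz.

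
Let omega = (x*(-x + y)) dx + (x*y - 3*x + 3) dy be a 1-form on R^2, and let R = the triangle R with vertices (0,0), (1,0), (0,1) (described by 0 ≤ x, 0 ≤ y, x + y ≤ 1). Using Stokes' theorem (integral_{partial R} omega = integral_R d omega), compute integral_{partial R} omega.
integral_(partial R) omega = -3/2

Stokes: integral_partial_R omega = integral_R d omega with d omega = (∂Q/∂x - ∂P/∂y) dx ∧ dy.
  ∂Q/∂x = y - 3
  ∂P/∂y = x
  integrand = ∂Q/∂x - ∂P/∂y = -x + y - 3.
Integrating over R: integral_0^1 integral_0^{1-x} (-x + y - 3) dy dx = -3/2.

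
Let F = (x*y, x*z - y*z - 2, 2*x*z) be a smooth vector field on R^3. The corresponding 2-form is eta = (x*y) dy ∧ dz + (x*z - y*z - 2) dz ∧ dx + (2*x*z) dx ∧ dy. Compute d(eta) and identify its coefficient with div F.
d(eta) = (2*x + y - z) dx ∧ dy ∧ dz; div F = 2*x + y - z

For a 2-form in R^3 of the form above, applying d gives a 3-form with coefficient ∂P/∂x + ∂Q/∂y + ∂R/∂z:
  ∂P/∂x = y
  ∂Q/∂y = -z
  ∂R/∂z = 2*x
Sum = 2*x + y - z, which is exactly div F.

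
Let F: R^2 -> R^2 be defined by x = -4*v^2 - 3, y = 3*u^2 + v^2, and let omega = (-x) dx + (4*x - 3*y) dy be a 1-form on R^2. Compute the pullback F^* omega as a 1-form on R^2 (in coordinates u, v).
F^* omega = (6*u*(-9*u^2 - 19*v^2 - 12)) du + (2*v*(-9*u^2 - 35*v^2 - 24)) dv

Using F^*(f dg) = (f ∘ F) d(g ∘ F), substitute each coordinate x_i by F_i(u, v) in f_i, and replace dx_i by d F_i = (∂F_i/∂u) du + (∂F_i/∂v) dv.
  For the x component: f_1(F) = 4*v^2 + 3; d F_1 = (0) du + (-8*v) dv
  For the y component: f_2(F) = -9*u^2 - 19*v^2 - 12; d F_2 = (6*u) du + (2*v) dv
Combining and collecting du, dv coefficients:
  coeff of du: 6*u*(-9*u^2 - 19*v^2 - 12)
  coeff of dv: 2*v*(-9*u^2 - 35*v^2 - 24)
F^* omega = (6*u*(-9*u^2 - 19*v^2 - 12)) du + (2*v*(-9*u^2 - 35*v^2 - 24)) dv.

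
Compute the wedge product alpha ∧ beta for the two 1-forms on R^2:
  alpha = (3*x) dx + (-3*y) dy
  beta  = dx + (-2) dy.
alpha ∧ beta = (-6*x + 3*y) dx ∧ dy

Distribute the wedge, using dx_i ∧ dx_j = -dx_j ∧ dx_i and dx_i ∧ dx_i = 0. For each pair (i, j) with i < j, the coefficient of dx_i ∧ dx_j in alpha ∧ beta is (alpha_i * beta_j - alpha_j * beta_i). Collecting: alpha ∧ beta = (-6*x + 3*y) dx ∧ dy.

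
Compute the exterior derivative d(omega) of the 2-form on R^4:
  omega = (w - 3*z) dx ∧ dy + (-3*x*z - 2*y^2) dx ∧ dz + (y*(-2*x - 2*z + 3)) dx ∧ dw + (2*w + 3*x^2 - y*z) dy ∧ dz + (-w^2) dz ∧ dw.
d(omega) = (6*x + 4*y - 3) dx ∧ dy ∧ dz + (2*x + 2*z - 2) dx ∧ dy ∧ dw + (2*y) dx ∧ dz ∧ dw + (2) dy ∧ dz ∧ dw

For a 2-form omega = sum_{i<j} g_{ij} dx_i ∧ dx_j, the exterior derivative is
  d(omega) = sum_{i<j} d(g_{ij}) ∧ dx_i ∧ dx_j = sum_{i<j, k} (∂g_{ij}/∂x_k) dx_k ∧ dx_i ∧ dx_j.
Expand each term, using dx_k ∧ dx_i ∧ dx_j = sgn(permutation) dx_{(a)} ∧ dx_{(b)} ∧ dx_{(c)} with (a < b < c) sorted:
  d(w - 3*z) includes (∂/∂z)(w - 3*z) dz = (-3) dz, which multiplied by dx ∧ dy gives (-3) dx ∧ dy ∧ dz
  d(w - 3*z) includes (∂/∂w)(w - 3*z) dw = (1) dw, which multiplied by dx ∧ dy gives (1) dx ∧ dy ∧ dw
  d(-3*x*z - 2*y^2) includes (∂/∂y)(-3*x*z - 2*y^2) dy = (-4*y) dy, which multiplied by dx ∧ dz gives (4*y) dx ∧ dy ∧ dz
  d(y*(-2*x - 2*z + 3)) includes (∂/∂y)(y*(-2*x - 2*z + 3)) dy = (-2*x - 2*z + 3) dy, which multiplied by dx ∧ dw gives (2*x + 2*z - 3) dx ∧ dy ∧ dw
  d(y*(-2*x - 2*z + 3)) includes (∂/∂z)(y*(-2*x - 2*z + 3)) dz = (-2*y) dz, which multiplied by dx ∧ dw gives (2*y) dx ∧ dz ∧ dw
  d(2*w + 3*x^2 - y*z) includes (∂/∂x)(2*w + 3*x^2 - y*z) dx = (6*x) dx, which multiplied by dy ∧ dz gives (6*x) dx ∧ dy ∧ dz
  d(2*w + 3*x^2 - y*z) includes (∂/∂w)(2*w + 3*x^2 - y*z) dw = (2) dw, which multiplied by dy ∧ dz gives (2) dy ∧ dz ∧ dw
Collecting like 3-forms: d(omega) = (6*x + 4*y - 3) dx ∧ dy ∧ dz + (2*x + 2*z - 2) dx ∧ dy ∧ dw + (2*y) dx ∧ dz ∧ dw + (2) dy ∧ dz ∧ dw.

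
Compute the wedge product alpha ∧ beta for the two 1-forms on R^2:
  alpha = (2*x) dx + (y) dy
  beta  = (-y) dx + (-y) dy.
alpha ∧ beta = (y*(-2*x + y)) dx ∧ dy

Distribute the wedge, using dx_i ∧ dx_j = -dx_j ∧ dx_i and dx_i ∧ dx_i = 0. For each pair (i, j) with i < j, the coefficient of dx_i ∧ dx_j in alpha ∧ beta is (alpha_i * beta_j - alpha_j * beta_i). Collecting: alpha ∧ beta = (y*(-2*x + y)) dx ∧ dy.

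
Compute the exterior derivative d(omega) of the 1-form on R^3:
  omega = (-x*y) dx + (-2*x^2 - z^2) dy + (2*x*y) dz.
d(omega) = (-3*x) dx ∧ dy + (2*y) dx ∧ dz + (2*x + 2*z) dy ∧ dz

For a 1-form omega = sum_i f_i dx_i, the exterior derivative is
  d(omega) = sum_{i < j} (∂f_j/∂x_i - ∂f_i/∂x_j) dx_i ∧ dx_j.
  coefficient of dx ∧ dy: ∂f_2/∂x - ∂f_1/∂y = ∂(-2*x^2 - z^2)/∂x - ∂(-x*y)/∂y = -3*x
  coefficient of dx ∧ dz: ∂f_3/∂x - ∂f_1/∂z = ∂(2*x*y)/∂x - ∂(-x*y)/∂z = 2*y
  coefficient of dy ∧ dz: ∂f_3/∂y - ∂f_2/∂z = ∂(2*x*y)/∂y - ∂(-2*x^2 - z^2)/∂z = 2*x + 2*z
Assembling: d(omega) = (-3*x) dx ∧ dy + (2*y) dx ∧ dz + (2*x + 2*z) dy ∧ dz.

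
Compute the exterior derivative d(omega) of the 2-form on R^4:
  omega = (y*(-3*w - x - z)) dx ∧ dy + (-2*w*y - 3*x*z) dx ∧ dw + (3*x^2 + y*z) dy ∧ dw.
d(omega) = (-y) dx ∧ dy ∧ dz + (2*w + 6*x - 3*y) dx ∧ dy ∧ dw + (3*x) dx ∧ dz ∧ dw + (-y) dy ∧ dz ∧ dw

For a 2-form omega = sum_{i<j} g_{ij} dx_i ∧ dx_j, the exterior derivative is
  d(omega) = sum_{i<j} d(g_{ij}) ∧ dx_i ∧ dx_j = sum_{i<j, k} (∂g_{ij}/∂x_k) dx_k ∧ dx_i ∧ dx_j.
Expand each term, using dx_k ∧ dx_i ∧ dx_j = sgn(permutation) dx_{(a)} ∧ dx_{(b)} ∧ dx_{(c)} with (a < b < c) sorted:
  d(y*(-3*w - x - z)) includes (∂/∂z)(y*(-3*w - x - z)) dz = (-y) dz, which multiplied by dx ∧ dy gives (-y) dx ∧ dy ∧ dz
  d(y*(-3*w - x - z)) includes (∂/∂w)(y*(-3*w - x - z)) dw = (-3*y) dw, which multiplied by dx ∧ dy gives (-3*y) dx ∧ dy ∧ dw
  d(-2*w*y - 3*x*z) includes (∂/∂y)(-2*w*y - 3*x*z) dy = (-2*w) dy, which multiplied by dx ∧ dw gives (2*w) dx ∧ dy ∧ dw
  d(-2*w*y - 3*x*z) includes (∂/∂z)(-2*w*y - 3*x*z) dz = (-3*x) dz, which multiplied by dx ∧ dw gives (3*x) dx ∧ dz ∧ dw
  d(3*x^2 + y*z) includes (∂/∂x)(3*x^2 + y*z) dx = (6*x) dx, which multiplied by dy ∧ dw gives (6*x) dx ∧ dy ∧ dw
  d(3*x^2 + y*z) includes (∂/∂z)(3*x^2 + y*z) dz = (y) dz, which multiplied by dy ∧ dw gives (-y) dy ∧ dz ∧ dw
Collecting like 3-forms: d(omega) = (-y) dx ∧ dy ∧ dz + (2*w + 6*x - 3*y) dx ∧ dy ∧ dw + (3*x) dx ∧ dz ∧ dw + (-y) dy ∧ dz ∧ dw.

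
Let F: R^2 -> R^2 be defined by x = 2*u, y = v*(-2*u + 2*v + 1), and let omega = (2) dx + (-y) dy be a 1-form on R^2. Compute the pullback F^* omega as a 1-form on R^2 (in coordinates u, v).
F^* omega = (-4*u*v^2 + 4*v^3 + 2*v^2 + 4) du + (v*(-4*u^2 + 12*u*v + 4*u - 8*v^2 - 6*v - 1)) dv

Using F^*(f dg) = (f ∘ F) d(g ∘ F), substitute each coordinate x_i by F_i(u, v) in f_i, and replace dx_i by d F_i = (∂F_i/∂u) du + (∂F_i/∂v) dv.
  For the x component: f_1(F) = 2; d F_1 = (2) du + (0) dv
  For the y component: f_2(F) = v*(2*u - 2*v - 1); d F_2 = (-2*v) du + (-2*u + 4*v + 1) dv
Combining and collecting du, dv coefficients:
  coeff of du: -4*u*v^2 + 4*v^3 + 2*v^2 + 4
  coeff of dv: v*(-4*u^2 + 12*u*v + 4*u - 8*v^2 - 6*v - 1)
F^* omega = (-4*u*v^2 + 4*v^3 + 2*v^2 + 4) du + (v*(-4*u^2 + 12*u*v + 4*u - 8*v^2 - 6*v - 1)) dv.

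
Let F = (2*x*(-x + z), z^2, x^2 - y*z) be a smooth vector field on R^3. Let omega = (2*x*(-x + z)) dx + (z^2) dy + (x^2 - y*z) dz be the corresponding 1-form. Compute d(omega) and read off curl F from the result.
d(omega) = (-3*z) dy ∧ dz + (0) dz ∧ dx + (0) dx ∧ dy; curl F = (-3*z, 0, 0)

d omega = sum_{i<j} (∂f_j/∂x_i - ∂f_i/∂x_j) dx_i ∧ dx_j. Under the identification (dy ∧ dz, dz ∧ dx, dx ∧ dy) ↔ (e_x, e_y, e_z), the coefficients are exactly the components of curl F. Compute:
  ∂R/∂y - ∂Q/∂z = (-z) - (2*z) = -3*z
  ∂P/∂z - ∂R/∂x = (2*x) - (2*x) = 0
  ∂Q/∂x - ∂P/∂y = (0) - (0) = 0.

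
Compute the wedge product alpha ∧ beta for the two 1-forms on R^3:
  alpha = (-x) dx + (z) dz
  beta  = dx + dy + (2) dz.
alpha ∧ beta = (-x) dx ∧ dy + (-2*x - z) dx ∧ dz + (-z) dy ∧ dz

Distribute the wedge, using dx_i ∧ dx_j = -dx_j ∧ dx_i and dx_i ∧ dx_i = 0. For each pair (i, j) with i < j, the coefficient of dx_i ∧ dx_j in alpha ∧ beta is (alpha_i * beta_j - alpha_j * beta_i). Collecting: alpha ∧ beta = (-x) dx ∧ dy + (-2*x - z) dx ∧ dz + (-z) dy ∧ dz.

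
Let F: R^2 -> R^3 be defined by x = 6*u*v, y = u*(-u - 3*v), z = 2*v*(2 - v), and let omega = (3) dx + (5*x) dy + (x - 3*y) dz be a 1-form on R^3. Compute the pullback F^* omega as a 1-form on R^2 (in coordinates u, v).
F^* omega = (6*v*(-10*u^2 - 15*u*v + 3)) du + (6*u*(-17*u*v + 2*u - 10*v^2 + 10*v + 3)) dv

Using F^*(f dg) = (f ∘ F) d(g ∘ F), substitute each coordinate x_i by F_i(u, v) in f_i, and replace dx_i by d F_i = (∂F_i/∂u) du + (∂F_i/∂v) dv.
  For the x component: f_1(F) = 3; d F_1 = (6*v) du + (6*u) dv
  For the y component: f_2(F) = 30*u*v; d F_2 = (-2*u - 3*v) du + (-3*u) dv
  For the z component: f_3(F) = 3*u*(u + 5*v); d F_3 = (0) du + (4 - 4*v) dv
Combining and collecting du, dv coefficients:
  coeff of du: 6*v*(-10*u^2 - 15*u*v + 3)
  coeff of dv: 6*u*(-17*u*v + 2*u - 10*v^2 + 10*v + 3)
F^* omega = (6*v*(-10*u^2 - 15*u*v + 3)) du + (6*u*(-17*u*v + 2*u - 10*v^2 + 10*v + 3)) dv.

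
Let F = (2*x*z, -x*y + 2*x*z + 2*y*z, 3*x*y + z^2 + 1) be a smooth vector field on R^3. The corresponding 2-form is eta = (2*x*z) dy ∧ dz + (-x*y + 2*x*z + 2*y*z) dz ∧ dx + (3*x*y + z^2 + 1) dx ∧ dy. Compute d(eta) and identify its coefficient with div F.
d(eta) = (-x + 6*z) dx ∧ dy ∧ dz; div F = -x + 6*z

For a 2-form in R^3 of the form above, applying d gives a 3-form with coefficient ∂P/∂x + ∂Q/∂y + ∂R/∂z:
  ∂P/∂x = 2*z
  ∂Q/∂y = -x + 2*z
  ∂R/∂z = 2*z
Sum = -x + 6*z, which is exactly div F.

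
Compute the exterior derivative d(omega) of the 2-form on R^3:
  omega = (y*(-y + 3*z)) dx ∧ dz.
d(omega) = (2*y - 3*z) dx ∧ dy ∧ dz

For a 2-form omega = sum_{i<j} g_{ij} dx_i ∧ dx_j, the exterior derivative is
  d(omega) = sum_{i<j} d(g_{ij}) ∧ dx_i ∧ dx_j = sum_{i<j, k} (∂g_{ij}/∂x_k) dx_k ∧ dx_i ∧ dx_j.
Expand each term, using dx_k ∧ dx_i ∧ dx_j = sgn(permutation) dx_{(a)} ∧ dx_{(b)} ∧ dx_{(c)} with (a < b < c) sorted:
  d(y*(-y + 3*z)) includes (∂/∂y)(y*(-y + 3*z)) dy = (-2*y + 3*z) dy, which multiplied by dx ∧ dz gives (2*y - 3*z) dx ∧ dy ∧ dz
Collecting like 3-forms: d(omega) = (2*y - 3*z) dx ∧ dy ∧ dz.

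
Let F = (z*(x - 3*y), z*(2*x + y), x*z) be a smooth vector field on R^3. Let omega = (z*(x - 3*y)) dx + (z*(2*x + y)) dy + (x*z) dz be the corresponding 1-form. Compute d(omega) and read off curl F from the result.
d(omega) = (-2*x - y) dy ∧ dz + (x - 3*y - z) dz ∧ dx + (5*z) dx ∧ dy; curl F = (-2*x - y, x - 3*y - z, 5*z)

d omega = sum_{i<j} (∂f_j/∂x_i - ∂f_i/∂x_j) dx_i ∧ dx_j. Under the identification (dy ∧ dz, dz ∧ dx, dx ∧ dy) ↔ (e_x, e_y, e_z), the coefficients are exactly the components of curl F. Compute:
  ∂R/∂y - ∂Q/∂z = (0) - (2*x + y) = -2*x - y
  ∂P/∂z - ∂R/∂x = (x - 3*y) - (z) = x - 3*y - z
  ∂Q/∂x - ∂P/∂y = (2*z) - (-3*z) = 5*z.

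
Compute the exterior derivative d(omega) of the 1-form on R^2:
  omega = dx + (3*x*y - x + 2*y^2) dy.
d(omega) = (3*y - 1) dx ∧ dy

For a 1-form omega = sum_i f_i dx_i, the exterior derivative is
  d(omega) = sum_{i < j} (∂f_j/∂x_i - ∂f_i/∂x_j) dx_i ∧ dx_j.
  coefficient of dx ∧ dy: ∂f_2/∂x - ∂f_1/∂y = ∂(3*x*y - x + 2*y^2)/∂x - ∂(1)/∂y = 3*y - 1
Assembling: d(omega) = (3*y - 1) dx ∧ dy.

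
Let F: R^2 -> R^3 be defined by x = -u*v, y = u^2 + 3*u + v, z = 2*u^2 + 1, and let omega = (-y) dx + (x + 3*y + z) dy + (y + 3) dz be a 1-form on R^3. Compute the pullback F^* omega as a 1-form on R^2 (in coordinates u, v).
F^* omega = (14*u^3 - u^2*v + 45*u^2 + 10*u*v + 41*u + v^2 + 9*v + 3) du + (u^3 + 8*u^2 + 9*u + 3*v + 1) dv

Using F^*(f dg) = (f ∘ F) d(g ∘ F), substitute each coordinate x_i by F_i(u, v) in f_i, and replace dx_i by d F_i = (∂F_i/∂u) du + (∂F_i/∂v) dv.
  For the x component: f_1(F) = -u^2 - 3*u - v; d F_1 = (-v) du + (-u) dv
  For the y component: f_2(F) = 5*u^2 - u*v + 9*u + 3*v + 1; d F_2 = (2*u + 3) du + (1) dv
  For the z component: f_3(F) = u^2 + 3*u + v + 3; d F_3 = (4*u) du + (0) dv
Combining and collecting du, dv coefficients:
  coeff of du: 14*u^3 - u^2*v + 45*u^2 + 10*u*v + 41*u + v^2 + 9*v + 3
  coeff of dv: u^3 + 8*u^2 + 9*u + 3*v + 1
F^* omega = (14*u^3 - u^2*v + 45*u^2 + 10*u*v + 41*u + v^2 + 9*v + 3) du + (u^3 + 8*u^2 + 9*u + 3*v + 1) dv.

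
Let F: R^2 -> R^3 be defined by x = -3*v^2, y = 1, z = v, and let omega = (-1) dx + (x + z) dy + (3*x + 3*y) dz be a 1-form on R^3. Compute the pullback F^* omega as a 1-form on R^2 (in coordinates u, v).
F^* omega = (-9*v^2 + 6*v + 3) dv

Using F^*(f dg) = (f ∘ F) d(g ∘ F), substitute each coordinate x_i by F_i(u, v) in f_i, and replace dx_i by d F_i = (∂F_i/∂u) du + (∂F_i/∂v) dv.
  For the x component: f_1(F) = -1; d F_1 = (0) du + (-6*v) dv
  For the y component: f_2(F) = v*(1 - 3*v); d F_2 = (0) du + (0) dv
  For the z component: f_3(F) = 3 - 9*v^2; d F_3 = (0) du + (1) dv
Combining and collecting du, dv coefficients:
  coeff of du: 0
  coeff of dv: -9*v^2 + 6*v + 3
F^* omega = (-9*v^2 + 6*v + 3) dv.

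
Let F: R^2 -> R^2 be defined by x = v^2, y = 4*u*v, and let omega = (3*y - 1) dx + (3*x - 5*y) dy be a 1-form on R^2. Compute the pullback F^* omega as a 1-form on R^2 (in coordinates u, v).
F^* omega = (v^2*(-80*u + 12*v)) du + (2*v*(-40*u^2 + 18*u*v - 1)) dv

Using F^*(f dg) = (f ∘ F) d(g ∘ F), substitute each coordinate x_i by F_i(u, v) in f_i, and replace dx_i by d F_i = (∂F_i/∂u) du + (∂F_i/∂v) dv.
  For the x component: f_1(F) = 12*u*v - 1; d F_1 = (0) du + (2*v) dv
  For the y component: f_2(F) = v*(-20*u + 3*v); d F_2 = (4*v) du + (4*u) dv
Combining and collecting du, dv coefficients:
  coeff of du: v^2*(-80*u + 12*v)
  coeff of dv: 2*v*(-40*u^2 + 18*u*v - 1)
F^* omega = (v^2*(-80*u + 12*v)) du + (2*v*(-40*u^2 + 18*u*v - 1)) dv.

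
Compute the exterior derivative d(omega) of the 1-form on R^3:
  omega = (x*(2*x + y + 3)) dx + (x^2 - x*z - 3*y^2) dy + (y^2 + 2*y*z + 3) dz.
d(omega) = (x - z) dx ∧ dy + (x + 2*y + 2*z) dy ∧ dz

For a 1-form omega = sum_i f_i dx_i, the exterior derivative is
  d(omega) = sum_{i < j} (∂f_j/∂x_i - ∂f_i/∂x_j) dx_i ∧ dx_j.
  coefficient of dx ∧ dy: ∂f_2/∂x - ∂f_1/∂y = ∂(x^2 - x*z - 3*y^2)/∂x - ∂(x*(2*x + y + 3))/∂y = x - z
  coefficient of dy ∧ dz: ∂f_3/∂y - ∂f_2/∂z = ∂(y^2 + 2*y*z + 3)/∂y - ∂(x^2 - x*z - 3*y^2)/∂z = x + 2*y + 2*z
Assembling: d(omega) = (x - z) dx ∧ dy + (x + 2*y + 2*z) dy ∧ dz.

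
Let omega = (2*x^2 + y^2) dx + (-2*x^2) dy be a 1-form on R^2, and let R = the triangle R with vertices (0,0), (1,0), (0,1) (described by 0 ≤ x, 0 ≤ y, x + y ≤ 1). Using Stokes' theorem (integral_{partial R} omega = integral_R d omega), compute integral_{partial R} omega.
integral_(partial R) omega = -1

Stokes: integral_partial_R omega = integral_R d omega with d omega = (∂Q/∂x - ∂P/∂y) dx ∧ dy.
  ∂Q/∂x = -4*x
  ∂P/∂y = 2*y
  integrand = ∂Q/∂x - ∂P/∂y = -4*x - 2*y.
Integrating over R: integral_0^1 integral_0^{1-x} (-4*x - 2*y) dy dx = -1.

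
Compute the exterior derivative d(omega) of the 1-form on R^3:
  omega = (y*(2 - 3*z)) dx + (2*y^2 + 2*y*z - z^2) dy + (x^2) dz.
d(omega) = (3*z - 2) dx ∧ dy + (2*x + 3*y) dx ∧ dz + (-2*y + 2*z) dy ∧ dz

For a 1-form omega = sum_i f_i dx_i, the exterior derivative is
  d(omega) = sum_{i < j} (∂f_j/∂x_i - ∂f_i/∂x_j) dx_i ∧ dx_j.
  coefficient of dx ∧ dy: ∂f_2/∂x - ∂f_1/∂y = ∂(2*y^2 + 2*y*z - z^2)/∂x - ∂(y*(2 - 3*z))/∂y = 3*z - 2
  coefficient of dx ∧ dz: ∂f_3/∂x - ∂f_1/∂z = ∂(x^2)/∂x - ∂(y*(2 - 3*z))/∂z = 2*x + 3*y
  coefficient of dy ∧ dz: ∂f_3/∂y - ∂f_2/∂z = ∂(x^2)/∂y - ∂(2*y^2 + 2*y*z - z^2)/∂z = -2*y + 2*z
Assembling: d(omega) = (3*z - 2) dx ∧ dy + (2*x + 3*y) dx ∧ dz + (-2*y + 2*z) dy ∧ dz.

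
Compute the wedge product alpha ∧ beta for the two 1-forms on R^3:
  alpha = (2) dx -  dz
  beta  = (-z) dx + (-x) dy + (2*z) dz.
alpha ∧ beta = (-2*x) dx ∧ dy + (3*z) dx ∧ dz + (-x) dy ∧ dz

Distribute the wedge, using dx_i ∧ dx_j = -dx_j ∧ dx_i and dx_i ∧ dx_i = 0. For each pair (i, j) with i < j, the coefficient of dx_i ∧ dx_j in alpha ∧ beta is (alpha_i * beta_j - alpha_j * beta_i). Collecting: alpha ∧ beta = (-2*x) dx ∧ dy + (3*z) dx ∧ dz + (-x) dy ∧ dz.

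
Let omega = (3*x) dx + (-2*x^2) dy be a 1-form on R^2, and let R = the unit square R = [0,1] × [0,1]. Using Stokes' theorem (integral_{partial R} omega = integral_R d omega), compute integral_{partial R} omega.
integral_(partial R) omega = -2

Stokes: integral_partial_R omega = integral_R d omega with d omega = (∂Q/∂x - ∂P/∂y) dx ∧ dy.
  ∂Q/∂x = -4*x
  ∂P/∂y = 0
  integrand = ∂Q/∂x - ∂P/∂y = -4*x.
Integrating over R: integral_0^1 integral_0^1 (-4*x) dx dy = -2.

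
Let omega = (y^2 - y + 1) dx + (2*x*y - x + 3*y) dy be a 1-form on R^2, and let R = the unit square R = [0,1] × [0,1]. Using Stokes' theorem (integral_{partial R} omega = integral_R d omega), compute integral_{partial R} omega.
integral_(partial R) omega = 0

Stokes: integral_partial_R omega = integral_R d omega with d omega = (∂Q/∂x - ∂P/∂y) dx ∧ dy.
  ∂Q/∂x = 2*y - 1
  ∂P/∂y = 2*y - 1
  integrand = ∂Q/∂x - ∂P/∂y = 0.
Integrating over R: integral_0^1 integral_0^1 (0) dx dy = 0.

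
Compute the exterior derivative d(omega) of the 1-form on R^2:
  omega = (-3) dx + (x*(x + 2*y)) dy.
d(omega) = (2*x + 2*y) dx ∧ dy

For a 1-form omega = sum_i f_i dx_i, the exterior derivative is
  d(omega) = sum_{i < j} (∂f_j/∂x_i - ∂f_i/∂x_j) dx_i ∧ dx_j.
  coefficient of dx ∧ dy: ∂f_2/∂x - ∂f_1/∂y = ∂(x*(x + 2*y))/∂x - ∂(-3)/∂y = 2*x + 2*y
Assembling: d(omega) = (2*x + 2*y) dx ∧ dy.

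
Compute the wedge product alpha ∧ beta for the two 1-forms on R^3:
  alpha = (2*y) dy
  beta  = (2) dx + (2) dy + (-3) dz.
alpha ∧ beta = (-4*y) dx ∧ dy + (-6*y) dy ∧ dz

Distribute the wedge, using dx_i ∧ dx_j = -dx_j ∧ dx_i and dx_i ∧ dx_i = 0. For each pair (i, j) with i < j, the coefficient of dx_i ∧ dx_j in alpha ∧ beta is (alpha_i * beta_j - alpha_j * beta_i). Collecting: alpha ∧ beta = (-4*y) dx ∧ dy + (-6*y) dy ∧ dz.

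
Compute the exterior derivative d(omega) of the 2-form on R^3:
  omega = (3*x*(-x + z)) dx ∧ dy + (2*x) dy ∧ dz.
d(omega) = (3*x + 2) dx ∧ dy ∧ dz

For a 2-form omega = sum_{i<j} g_{ij} dx_i ∧ dx_j, the exterior derivative is
  d(omega) = sum_{i<j} d(g_{ij}) ∧ dx_i ∧ dx_j = sum_{i<j, k} (∂g_{ij}/∂x_k) dx_k ∧ dx_i ∧ dx_j.
Expand each term, using dx_k ∧ dx_i ∧ dx_j = sgn(permutation) dx_{(a)} ∧ dx_{(b)} ∧ dx_{(c)} with (a < b < c) sorted:
  d(3*x*(-x + z)) includes (∂/∂z)(3*x*(-x + z)) dz = (3*x) dz, which multiplied by dx ∧ dy gives (3*x) dx ∧ dy ∧ dz
  d(2*x) includes (∂/∂x)(2*x) dx = (2) dx, which multiplied by dy ∧ dz gives (2) dx ∧ dy ∧ dz
Collecting like 3-forms: d(omega) = (3*x + 2) dx ∧ dy ∧ dz.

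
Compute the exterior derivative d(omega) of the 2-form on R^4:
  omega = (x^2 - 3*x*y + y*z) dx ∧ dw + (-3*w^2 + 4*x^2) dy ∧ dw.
d(omega) = (11*x - z) dx ∧ dy ∧ dw + (-y) dx ∧ dz ∧ dw

For a 2-form omega = sum_{i<j} g_{ij} dx_i ∧ dx_j, the exterior derivative is
  d(omega) = sum_{i<j} d(g_{ij}) ∧ dx_i ∧ dx_j = sum_{i<j, k} (∂g_{ij}/∂x_k) dx_k ∧ dx_i ∧ dx_j.
Expand each term, using dx_k ∧ dx_i ∧ dx_j = sgn(permutation) dx_{(a)} ∧ dx_{(b)} ∧ dx_{(c)} with (a < b < c) sorted:
  d(x^2 - 3*x*y + y*z) includes (∂/∂y)(x^2 - 3*x*y + y*z) dy = (-3*x + z) dy, which multiplied by dx ∧ dw gives (3*x - z) dx ∧ dy ∧ dw
  d(x^2 - 3*x*y + y*z) includes (∂/∂z)(x^2 - 3*x*y + y*z) dz = (y) dz, which multiplied by dx ∧ dw gives (-y) dx ∧ dz ∧ dw
  d(-3*w^2 + 4*x^2) includes (∂/∂x)(-3*w^2 + 4*x^2) dx = (8*x) dx, which multiplied by dy ∧ dw gives (8*x) dx ∧ dy ∧ dw
Collecting like 3-forms: d(omega) = (11*x - z) dx ∧ dy ∧ dw + (-y) dx ∧ dz ∧ dw.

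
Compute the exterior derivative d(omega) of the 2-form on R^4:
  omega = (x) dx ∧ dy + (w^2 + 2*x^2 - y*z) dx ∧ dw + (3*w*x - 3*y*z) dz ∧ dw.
d(omega) = (z) dx ∧ dy ∧ dw + (3*w + y) dx ∧ dz ∧ dw + (-3*z) dy ∧ dz ∧ dw

For a 2-form omega = sum_{i<j} g_{ij} dx_i ∧ dx_j, the exterior derivative is
  d(omega) = sum_{i<j} d(g_{ij}) ∧ dx_i ∧ dx_j = sum_{i<j, k} (∂g_{ij}/∂x_k) dx_k ∧ dx_i ∧ dx_j.
Expand each term, using dx_k ∧ dx_i ∧ dx_j = sgn(permutation) dx_{(a)} ∧ dx_{(b)} ∧ dx_{(c)} with (a < b < c) sorted:
  d(w^2 + 2*x^2 - y*z) includes (∂/∂y)(w^2 + 2*x^2 - y*z) dy = (-z) dy, which multiplied by dx ∧ dw gives (z) dx ∧ dy ∧ dw
  d(w^2 + 2*x^2 - y*z) includes (∂/∂z)(w^2 + 2*x^2 - y*z) dz = (-y) dz, which multiplied by dx ∧ dw gives (y) dx ∧ dz ∧ dw
  d(3*w*x - 3*y*z) includes (∂/∂x)(3*w*x - 3*y*z) dx = (3*w) dx, which multiplied by dz ∧ dw gives (3*w) dx ∧ dz ∧ dw
  d(3*w*x - 3*y*z) includes (∂/∂y)(3*w*x - 3*y*z) dy = (-3*z) dy, which multiplied by dz ∧ dw gives (-3*z) dy ∧ dz ∧ dw
Collecting like 3-forms: d(omega) = (z) dx ∧ dy ∧ dw + (3*w + y) dx ∧ dz ∧ dw + (-3*z) dy ∧ dz ∧ dw.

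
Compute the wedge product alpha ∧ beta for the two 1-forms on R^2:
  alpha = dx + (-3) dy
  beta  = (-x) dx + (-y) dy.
alpha ∧ beta = (-3*x - y) dx ∧ dy

Distribute the wedge, using dx_i ∧ dx_j = -dx_j ∧ dx_i and dx_i ∧ dx_i = 0. For each pair (i, j) with i < j, the coefficient of dx_i ∧ dx_j in alpha ∧ beta is (alpha_i * beta_j - alpha_j * beta_i). Collecting: alpha ∧ beta = (-3*x - y) dx ∧ dy.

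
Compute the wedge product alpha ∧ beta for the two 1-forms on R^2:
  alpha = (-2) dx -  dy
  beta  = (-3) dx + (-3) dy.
alpha ∧ beta = (3) dx ∧ dy

Distribute the wedge, using dx_i ∧ dx_j = -dx_j ∧ dx_i and dx_i ∧ dx_i = 0. For each pair (i, j) with i < j, the coefficient of dx_i ∧ dx_j in alpha ∧ beta is (alpha_i * beta_j - alpha_j * beta_i). Collecting: alpha ∧ beta = (3) dx ∧ dy.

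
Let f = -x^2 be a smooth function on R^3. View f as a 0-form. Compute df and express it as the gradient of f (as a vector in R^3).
df = (-2*x) dx + (0) dy + (0) dz; grad f = (-2*x, 0, 0)

For a 0-form f, d f = (∂f/∂x) dx + (∂f/∂y) dy + (∂f/∂z) dz. The components of the vector representation are exactly the entries of grad f in Cartesian coordinates:
  ∂f/∂x = -2*x
  ∂f/∂y = 0
  ∂f/∂z = 0.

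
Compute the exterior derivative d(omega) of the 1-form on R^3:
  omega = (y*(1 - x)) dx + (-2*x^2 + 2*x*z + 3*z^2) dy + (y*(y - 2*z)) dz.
d(omega) = (-3*x + 2*z - 1) dx ∧ dy + (-2*x + 2*y - 8*z) dy ∧ dz

For a 1-form omega = sum_i f_i dx_i, the exterior derivative is
  d(omega) = sum_{i < j} (∂f_j/∂x_i - ∂f_i/∂x_j) dx_i ∧ dx_j.
  coefficient of dx ∧ dy: ∂f_2/∂x - ∂f_1/∂y = ∂(-2*x^2 + 2*x*z + 3*z^2)/∂x - ∂(y*(1 - x))/∂y = -3*x + 2*z - 1
  coefficient of dy ∧ dz: ∂f_3/∂y - ∂f_2/∂z = ∂(y*(y - 2*z))/∂y - ∂(-2*x^2 + 2*x*z + 3*z^2)/∂z = -2*x + 2*y - 8*z
Assembling: d(omega) = (-3*x + 2*z - 1) dx ∧ dy + (-2*x + 2*y - 8*z) dy ∧ dz.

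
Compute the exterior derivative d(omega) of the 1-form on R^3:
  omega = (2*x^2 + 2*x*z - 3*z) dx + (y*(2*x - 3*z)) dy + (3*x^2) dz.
d(omega) = (2*y) dx ∧ dy + (4*x + 3) dx ∧ dz + (3*y) dy ∧ dz

For a 1-form omega = sum_i f_i dx_i, the exterior derivative is
  d(omega) = sum_{i < j} (∂f_j/∂x_i - ∂f_i/∂x_j) dx_i ∧ dx_j.
  coefficient of dx ∧ dy: ∂f_2/∂x - ∂f_1/∂y = ∂(y*(2*x - 3*z))/∂x - ∂(2*x^2 + 2*x*z - 3*z)/∂y = 2*y
  coefficient of dx ∧ dz: ∂f_3/∂x - ∂f_1/∂z = ∂(3*x^2)/∂x - ∂(2*x^2 + 2*x*z - 3*z)/∂z = 4*x + 3
  coefficient of dy ∧ dz: ∂f_3/∂y - ∂f_2/∂z = ∂(3*x^2)/∂y - ∂(y*(2*x - 3*z))/∂z = 3*y
Assembling: d(omega) = (2*y) dx ∧ dy + (4*x + 3) dx ∧ dz + (3*y) dy ∧ dz.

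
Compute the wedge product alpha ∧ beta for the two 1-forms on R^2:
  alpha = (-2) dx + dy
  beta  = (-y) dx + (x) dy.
alpha ∧ beta = (-2*x + y) dx ∧ dy

Distribute the wedge, using dx_i ∧ dx_j = -dx_j ∧ dx_i and dx_i ∧ dx_i = 0. For each pair (i, j) with i < j, the coefficient of dx_i ∧ dx_j in alpha ∧ beta is (alpha_i * beta_j - alpha_j * beta_i). Collecting: alpha ∧ beta = (-2*x + y) dx ∧ dy.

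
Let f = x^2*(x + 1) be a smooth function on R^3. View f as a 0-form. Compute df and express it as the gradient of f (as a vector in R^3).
df = (x*(3*x + 2)) dx + (0) dy + (0) dz; grad f = (x*(3*x + 2), 0, 0)

For a 0-form f, d f = (∂f/∂x) dx + (∂f/∂y) dy + (∂f/∂z) dz. The components of the vector representation are exactly the entries of grad f in Cartesian coordinates:
  ∂f/∂x = x*(3*x + 2)
  ∂f/∂y = 0
  ∂f/∂z = 0.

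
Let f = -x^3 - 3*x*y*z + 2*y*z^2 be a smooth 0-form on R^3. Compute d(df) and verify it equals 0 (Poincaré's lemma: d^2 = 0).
d(df) = 0

Step 1: df = sum_i (∂f/∂x_i) dx_i = (-3*x^2 - 3*y*z) dx + (z*(-3*x + 2*z)) dy + (y*(-3*x + 4*z)) dz.
Step 2: Apply d again. Using the 1-form formula, the coefficient of dx ∧ dy in d(df) is ∂^2 f/∂x ∂y - ∂^2 f/∂y ∂x = (-3*z) - (-3*z) = 0 (equality of mixed partials for smooth f).
Similarly for dx ∧ dz and dy ∧ dz — all coefficients vanish. So d(df) = 0.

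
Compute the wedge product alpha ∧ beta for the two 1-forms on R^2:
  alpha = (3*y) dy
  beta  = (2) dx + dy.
alpha ∧ beta = (-6*y) dx ∧ dy

Distribute the wedge, using dx_i ∧ dx_j = -dx_j ∧ dx_i and dx_i ∧ dx_i = 0. For each pair (i, j) with i < j, the coefficient of dx_i ∧ dx_j in alpha ∧ beta is (alpha_i * beta_j - alpha_j * beta_i). Collecting: alpha ∧ beta = (-6*y) dx ∧ dy.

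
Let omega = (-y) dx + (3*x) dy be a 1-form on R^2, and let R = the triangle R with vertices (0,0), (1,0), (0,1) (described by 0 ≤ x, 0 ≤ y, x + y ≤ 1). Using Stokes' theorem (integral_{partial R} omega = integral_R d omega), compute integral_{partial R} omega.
integral_(partial R) omega = 2

Stokes: integral_partial_R omega = integral_R d omega with d omega = (∂Q/∂x - ∂P/∂y) dx ∧ dy.
  ∂Q/∂x = 3
  ∂P/∂y = -1
  integrand = ∂Q/∂x - ∂P/∂y = 4.
Integrating over R: integral_0^1 integral_0^{1-x} (4) dy dx = 2.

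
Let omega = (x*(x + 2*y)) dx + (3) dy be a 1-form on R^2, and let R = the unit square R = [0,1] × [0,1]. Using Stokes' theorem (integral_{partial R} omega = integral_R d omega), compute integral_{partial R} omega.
integral_(partial R) omega = -1

Stokes: integral_partial_R omega = integral_R d omega with d omega = (∂Q/∂x - ∂P/∂y) dx ∧ dy.
  ∂Q/∂x = 0
  ∂P/∂y = 2*x
  integrand = ∂Q/∂x - ∂P/∂y = -2*x.
Integrating over R: integral_0^1 integral_0^1 (-2*x) dx dy = -1.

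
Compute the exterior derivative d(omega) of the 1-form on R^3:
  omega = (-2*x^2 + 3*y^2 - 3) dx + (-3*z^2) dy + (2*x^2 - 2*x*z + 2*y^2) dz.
d(omega) = (-6*y) dx ∧ dy + (4*x - 2*z) dx ∧ dz + (4*y + 6*z) dy ∧ dz

For a 1-form omega = sum_i f_i dx_i, the exterior derivative is
  d(omega) = sum_{i < j} (∂f_j/∂x_i - ∂f_i/∂x_j) dx_i ∧ dx_j.
  coefficient of dx ∧ dy: ∂f_2/∂x - ∂f_1/∂y = ∂(-3*z^2)/∂x - ∂(-2*x^2 + 3*y^2 - 3)/∂y = -6*y
  coefficient of dx ∧ dz: ∂f_3/∂x - ∂f_1/∂z = ∂(2*x^2 - 2*x*z + 2*y^2)/∂x - ∂(-2*x^2 + 3*y^2 - 3)/∂z = 4*x - 2*z
  coefficient of dy ∧ dz: ∂f_3/∂y - ∂f_2/∂z = ∂(2*x^2 - 2*x*z + 2*y^2)/∂y - ∂(-3*z^2)/∂z = 4*y + 6*z
Assembling: d(omega) = (-6*y) dx ∧ dy + (4*x - 2*z) dx ∧ dz + (4*y + 6*z) dy ∧ dz.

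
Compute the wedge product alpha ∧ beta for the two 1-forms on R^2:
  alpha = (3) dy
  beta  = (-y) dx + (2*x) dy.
alpha ∧ beta = (3*y) dx ∧ dy

Distribute the wedge, using dx_i ∧ dx_j = -dx_j ∧ dx_i and dx_i ∧ dx_i = 0. For each pair (i, j) with i < j, the coefficient of dx_i ∧ dx_j in alpha ∧ beta is (alpha_i * beta_j - alpha_j * beta_i). Collecting: alpha ∧ beta = (3*y) dx ∧ dy.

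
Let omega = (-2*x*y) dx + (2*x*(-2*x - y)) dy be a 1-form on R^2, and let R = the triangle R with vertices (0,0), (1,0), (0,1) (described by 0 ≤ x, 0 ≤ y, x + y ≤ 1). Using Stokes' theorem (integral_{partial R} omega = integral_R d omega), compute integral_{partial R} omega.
integral_(partial R) omega = -4/3

Stokes: integral_partial_R omega = integral_R d omega with d omega = (∂Q/∂x - ∂P/∂y) dx ∧ dy.
  ∂Q/∂x = -8*x - 2*y
  ∂P/∂y = -2*x
  integrand = ∂Q/∂x - ∂P/∂y = -6*x - 2*y.
Integrating over R: integral_0^1 integral_0^{1-x} (-6*x - 2*y) dy dx = -4/3.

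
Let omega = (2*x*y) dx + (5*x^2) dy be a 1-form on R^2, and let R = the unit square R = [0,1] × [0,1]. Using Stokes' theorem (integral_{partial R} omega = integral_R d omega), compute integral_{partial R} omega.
integral_(partial R) omega = 4

Stokes: integral_partial_R omega = integral_R d omega with d omega = (∂Q/∂x - ∂P/∂y) dx ∧ dy.
  ∂Q/∂x = 10*x
  ∂P/∂y = 2*x
  integrand = ∂Q/∂x - ∂P/∂y = 8*x.
Integrating over R: integral_0^1 integral_0^1 (8*x) dx dy = 4.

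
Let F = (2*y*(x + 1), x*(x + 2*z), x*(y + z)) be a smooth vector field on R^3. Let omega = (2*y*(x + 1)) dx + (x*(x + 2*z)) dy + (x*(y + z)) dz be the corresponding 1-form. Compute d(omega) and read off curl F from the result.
d(omega) = (-x) dy ∧ dz + (-y - z) dz ∧ dx + (2*z - 2) dx ∧ dy; curl F = (-x, -y - z, 2*z - 2)

d omega = sum_{i<j} (∂f_j/∂x_i - ∂f_i/∂x_j) dx_i ∧ dx_j. Under the identification (dy ∧ dz, dz ∧ dx, dx ∧ dy) ↔ (e_x, e_y, e_z), the coefficients are exactly the components of curl F. Compute:
  ∂R/∂y - ∂Q/∂z = (x) - (2*x) = -x
  ∂P/∂z - ∂R/∂x = (0) - (y + z) = -y - z
  ∂Q/∂x - ∂P/∂y = (2*x + 2*z) - (2*x + 2) = 2*z - 2.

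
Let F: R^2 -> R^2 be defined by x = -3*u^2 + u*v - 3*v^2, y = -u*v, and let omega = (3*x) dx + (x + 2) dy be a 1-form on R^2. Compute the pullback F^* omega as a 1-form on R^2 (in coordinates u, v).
F^* omega = (54*u^3 - 24*u^2*v + 56*u*v^2 - 6*v^3 - 2*v) du + (-6*u^3 + 56*u^2*v - 24*u*v^2 - 2*u + 54*v^3) dv

Using F^*(f dg) = (f ∘ F) d(g ∘ F), substitute each coordinate x_i by F_i(u, v) in f_i, and replace dx_i by d F_i = (∂F_i/∂u) du + (∂F_i/∂v) dv.
  For the x component: f_1(F) = -9*u^2 + 3*u*v - 9*v^2; d F_1 = (-6*u + v) du + (u - 6*v) dv
  For the y component: f_2(F) = -3*u^2 + u*v - 3*v^2 + 2; d F_2 = (-v) du + (-u) dv
Combining and collecting du, dv coefficients:
  coeff of du: 54*u^3 - 24*u^2*v + 56*u*v^2 - 6*v^3 - 2*v
  coeff of dv: -6*u^3 + 56*u^2*v - 24*u*v^2 - 2*u + 54*v^3
F^* omega = (54*u^3 - 24*u^2*v + 56*u*v^2 - 6*v^3 - 2*v) du + (-6*u^3 + 56*u^2*v - 24*u*v^2 - 2*u + 54*v^3) dv.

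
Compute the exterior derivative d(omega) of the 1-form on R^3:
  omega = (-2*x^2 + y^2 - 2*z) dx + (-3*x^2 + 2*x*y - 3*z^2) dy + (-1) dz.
d(omega) = (-6*x) dx ∧ dy + (2) dx ∧ dz + (6*z) dy ∧ dz

For a 1-form omega = sum_i f_i dx_i, the exterior derivative is
  d(omega) = sum_{i < j} (∂f_j/∂x_i - ∂f_i/∂x_j) dx_i ∧ dx_j.
  coefficient of dx ∧ dy: ∂f_2/∂x - ∂f_1/∂y = ∂(-3*x^2 + 2*x*y - 3*z^2)/∂x - ∂(-2*x^2 + y^2 - 2*z)/∂y = -6*x
  coefficient of dx ∧ dz: ∂f_3/∂x - ∂f_1/∂z = ∂(-1)/∂x - ∂(-2*x^2 + y^2 - 2*z)/∂z = 2
  coefficient of dy ∧ dz: ∂f_3/∂y - ∂f_2/∂z = ∂(-1)/∂y - ∂(-3*x^2 + 2*x*y - 3*z^2)/∂z = 6*z
Assembling: d(omega) = (-6*x) dx ∧ dy + (2) dx ∧ dz + (6*z) dy ∧ dz.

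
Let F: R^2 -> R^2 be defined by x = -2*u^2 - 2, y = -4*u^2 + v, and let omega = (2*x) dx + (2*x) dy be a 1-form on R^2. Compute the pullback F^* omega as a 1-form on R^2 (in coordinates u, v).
F^* omega = (48*u*(u^2 + 1)) du + (-4*u^2 - 4) dv

Using F^*(f dg) = (f ∘ F) d(g ∘ F), substitute each coordinate x_i by F_i(u, v) in f_i, and replace dx_i by d F_i = (∂F_i/∂u) du + (∂F_i/∂v) dv.
  For the x component: f_1(F) = -4*u^2 - 4; d F_1 = (-4*u) du + (0) dv
  For the y component: f_2(F) = -4*u^2 - 4; d F_2 = (-8*u) du + (1) dv
Combining and collecting du, dv coefficients:
  coeff of du: 48*u*(u^2 + 1)
  coeff of dv: -4*u^2 - 4
F^* omega = (48*u*(u^2 + 1)) du + (-4*u^2 - 4) dv.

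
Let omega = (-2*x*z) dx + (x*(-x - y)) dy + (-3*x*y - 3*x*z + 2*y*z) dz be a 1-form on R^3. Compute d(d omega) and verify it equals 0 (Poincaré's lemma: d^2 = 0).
d(d omega) = 0

Step 1: d omega = sum_{i<j} (∂f_j/∂x_i - ∂f_i/∂x_j) dx_i ∧ dx_j:
  coeff of dx ∧ dy: -2*x - y
  coeff of dx ∧ dz: 2*x - 3*y - 3*z
  coeff of dy ∧ dz: -3*x + 2*z
Step 2: Apply d again to each 2-form coefficient. The only possible 3-form in R^3 is dx ∧ dy ∧ dz, with coefficient
  ∂(coeff of dy∧dz)/∂x - ∂(coeff of dx∧dz)/∂y + ∂(coeff of dx∧dy)/∂z
  = ∂/∂x (-3*x + 2*z) - ∂/∂y (2*x - 3*y - 3*z) + ∂/∂z (-2*x - y).
Each of these terms simplifies to sums of mixed partials that cancel in pairs. The result is 0 (by equality of mixed partials for smooth functions — Schwarz / Clairaut).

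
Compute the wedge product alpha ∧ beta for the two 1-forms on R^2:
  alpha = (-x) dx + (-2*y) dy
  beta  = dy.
alpha ∧ beta = (-x) dx ∧ dy

Distribute the wedge, using dx_i ∧ dx_j = -dx_j ∧ dx_i and dx_i ∧ dx_i = 0. For each pair (i, j) with i < j, the coefficient of dx_i ∧ dx_j in alpha ∧ beta is (alpha_i * beta_j - alpha_j * beta_i). Collecting: alpha ∧ beta = (-x) dx ∧ dy.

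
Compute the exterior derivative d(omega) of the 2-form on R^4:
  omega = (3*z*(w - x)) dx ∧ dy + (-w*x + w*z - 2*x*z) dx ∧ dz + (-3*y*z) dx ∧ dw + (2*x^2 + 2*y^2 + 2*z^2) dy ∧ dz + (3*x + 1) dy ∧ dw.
d(omega) = (3*w + x) dx ∧ dy ∧ dz + (6*z + 3) dx ∧ dy ∧ dw + (-x + 3*y + z) dx ∧ dz ∧ dw

For a 2-form omega = sum_{i<j} g_{ij} dx_i ∧ dx_j, the exterior derivative is
  d(omega) = sum_{i<j} d(g_{ij}) ∧ dx_i ∧ dx_j = sum_{i<j, k} (∂g_{ij}/∂x_k) dx_k ∧ dx_i ∧ dx_j.
Expand each term, using dx_k ∧ dx_i ∧ dx_j = sgn(permutation) dx_{(a)} ∧ dx_{(b)} ∧ dx_{(c)} with (a < b < c) sorted:
  d(3*z*(w - x)) includes (∂/∂z)(3*z*(w - x)) dz = (3*w - 3*x) dz, which multiplied by dx ∧ dy gives (3*w - 3*x) dx ∧ dy ∧ dz
  d(3*z*(w - x)) includes (∂/∂w)(3*z*(w - x)) dw = (3*z) dw, which multiplied by dx ∧ dy gives (3*z) dx ∧ dy ∧ dw
  d(-w*x + w*z - 2*x*z) includes (∂/∂w)(-w*x + w*z - 2*x*z) dw = (-x + z) dw, which multiplied by dx ∧ dz gives (-x + z) dx ∧ dz ∧ dw
  d(-3*y*z) includes (∂/∂y)(-3*y*z) dy = (-3*z) dy, which multiplied by dx ∧ dw gives (3*z) dx ∧ dy ∧ dw
  d(-3*y*z) includes (∂/∂z)(-3*y*z) dz = (-3*y) dz, which multiplied by dx ∧ dw gives (3*y) dx ∧ dz ∧ dw
  d(2*x^2 + 2*y^2 + 2*z^2) includes (∂/∂x)(2*x^2 + 2*y^2 + 2*z^2) dx = (4*x) dx, which multiplied by dy ∧ dz gives (4*x) dx ∧ dy ∧ dz
  d(3*x + 1) includes (∂/∂x)(3*x + 1) dx = (3) dx, which multiplied by dy ∧ dw gives (3) dx ∧ dy ∧ dw
Collecting like 3-forms: d(omega) = (3*w + x) dx ∧ dy ∧ dz + (6*z + 3) dx ∧ dy ∧ dw + (-x + 3*y + z) dx ∧ dz ∧ dw.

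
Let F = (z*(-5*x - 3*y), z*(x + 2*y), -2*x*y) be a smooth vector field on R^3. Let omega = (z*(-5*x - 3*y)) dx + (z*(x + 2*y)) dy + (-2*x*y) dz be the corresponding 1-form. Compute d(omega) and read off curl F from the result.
d(omega) = (-3*x - 2*y) dy ∧ dz + (-5*x - y) dz ∧ dx + (4*z) dx ∧ dy; curl F = (-3*x - 2*y, -5*x - y, 4*z)

d omega = sum_{i<j} (∂f_j/∂x_i - ∂f_i/∂x_j) dx_i ∧ dx_j. Under the identification (dy ∧ dz, dz ∧ dx, dx ∧ dy) ↔ (e_x, e_y, e_z), the coefficients are exactly the components of curl F. Compute:
  ∂R/∂y - ∂Q/∂z = (-2*x) - (x + 2*y) = -3*x - 2*y
  ∂P/∂z - ∂R/∂x = (-5*x - 3*y) - (-2*y) = -5*x - y
  ∂Q/∂x - ∂P/∂y = (z) - (-3*z) = 4*z.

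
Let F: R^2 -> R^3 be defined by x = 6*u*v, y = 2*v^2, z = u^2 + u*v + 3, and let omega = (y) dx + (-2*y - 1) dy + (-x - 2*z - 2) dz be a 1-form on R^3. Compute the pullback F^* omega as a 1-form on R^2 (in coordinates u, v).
F^* omega = (-4*u^3 - 18*u^2*v - 8*u*v^2 - 16*u + 12*v^3 - 8*v) du + (-2*u^3 - 8*u^2*v + 12*u*v^2 - 8*u - 16*v^3 - 4*v) dv

Using F^*(f dg) = (f ∘ F) d(g ∘ F), substitute each coordinate x_i by F_i(u, v) in f_i, and replace dx_i by d F_i = (∂F_i/∂u) du + (∂F_i/∂v) dv.
  For the x component: f_1(F) = 2*v^2; d F_1 = (6*v) du + (6*u) dv
  For the y component: f_2(F) = -4*v^2 - 1; d F_2 = (0) du + (4*v) dv
  For the z component: f_3(F) = -2*u^2 - 8*u*v - 8; d F_3 = (2*u + v) du + (u) dv
Combining and collecting du, dv coefficients:
  coeff of du: -4*u^3 - 18*u^2*v - 8*u*v^2 - 16*u + 12*v^3 - 8*v
  coeff of dv: -2*u^3 - 8*u^2*v + 12*u*v^2 - 8*u - 16*v^3 - 4*v
F^* omega = (-4*u^3 - 18*u^2*v - 8*u*v^2 - 16*u + 12*v^3 - 8*v) du + (-2*u^3 - 8*u^2*v + 12*u*v^2 - 8*u - 16*v^3 - 4*v) dv.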